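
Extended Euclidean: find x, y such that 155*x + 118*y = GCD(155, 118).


Tabular extended Euclidean (each row: r = 155*s + 118*t):
r=155, s=1, t=0
r=118, s=0, t=1
q=1: r=37, s=1, t=-1   [155*(1) + 118*(-1) = 37]
q=3: r=7, s=-3, t=4   [155*(-3) + 118*(4) = 7]
q=5: r=2, s=16, t=-21   [155*(16) + 118*(-21) = 2]
q=3: r=1, s=-51, t=67   [155*(-51) + 118*(67) = 1]
q=2: r=0, s=118, t=-155   [155*(118) + 118*(-155) = 0]
GCD = 1; from the row with r=1: x=-51, y=67
Check: 155*(-51) + 118*(67) = -7905 + 7906 = 1

GCD = 1, x = -51, y = 67


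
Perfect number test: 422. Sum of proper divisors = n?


Proper divisors of 422: 1, 2, 211
Sum = 1 + 2 + 211 = 214

No, 422 is not perfect (214 ≠ 422)


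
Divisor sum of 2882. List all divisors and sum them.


Divisors of 2882: 1, 2, 11, 22, 131, 262, 1441, 2882
Sum = 1 + 2 + 11 + 22 + 131 + 262 + 1441 + 2882 = 4752

σ(2882) = 4752


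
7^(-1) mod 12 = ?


Use the extended Euclidean algorithm on (12, 7); each row r = 12*s + 7*t:
r=12, s=1, t=0
r=7, s=0, t=1
q=1: r=5, s=1, t=-1   [12*(1) + 7*(-1) = 5]
q=1: r=2, s=-1, t=2   [12*(-1) + 7*(2) = 2]
q=2: r=1, s=3, t=-5   [12*(3) + 7*(-5) = 1]
q=2: r=0, s=-7, t=12   [12*(-7) + 7*(12) = 0]
GCD = 1 with t = -5, so 7*(-5) ≡ 1 (mod 12)
Inverse = -5 mod 12 = 7
Check: 7 * 7 = 49 ≡ 1 (mod 12)

7^(-1) ≡ 7 (mod 12)


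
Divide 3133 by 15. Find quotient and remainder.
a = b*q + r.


3133 = 15 * 208 + 13
Check: 3120 + 13 = 3133

q = 208, r = 13


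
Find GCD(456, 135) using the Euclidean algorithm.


456 = 3 * 135 + 51
135 = 2 * 51 + 33
51 = 1 * 33 + 18
33 = 1 * 18 + 15
18 = 1 * 15 + 3
15 = 5 * 3 + 0
GCD = 3


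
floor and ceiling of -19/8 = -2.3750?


-19/8 = -2.3750
floor = -3
ceil = -2

floor = -3, ceil = -2


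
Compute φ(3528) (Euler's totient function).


3528 = 2^3 × 3^2 × 7^2
Prime factors: 2, 3, 7
φ(3528) = 3528 × (1-1/2) × (1-1/3) × (1-1/7)
= 3528 × 1/2 × 2/3 × 6/7 = 1008

φ(3528) = 1008


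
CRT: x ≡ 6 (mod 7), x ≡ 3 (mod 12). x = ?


M = 7*12 = 84
M1 = M/7 = 12, M2 = M/12 = 7
M1^(-1) mod 7 = 3, M2^(-1) mod 12 = 7
x = 6*12*3 + 3*7*7 = 363
363 mod 84 = 27
Check: 27 mod 7 = 6 ✓, 27 mod 12 = 3 ✓

x ≡ 27 (mod 84)


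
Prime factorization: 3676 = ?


3676 / 2 = 1838
1838 / 2 = 919
919 / 919 = 1
3676 = 2^2 × 919


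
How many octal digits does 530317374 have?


530317374 in base 8 = 3747000076
Number of digits = 10

10 digits (base 8)


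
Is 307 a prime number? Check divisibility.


Check divisors up to sqrt(307) = 17.5214
No divisors found.
307 is prime.

Yes, 307 is prime


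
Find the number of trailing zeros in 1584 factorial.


floor(1584/5) = 316
floor(1584/25) = 63
floor(1584/125) = 12
floor(1584/625) = 2
Total = 393

393 trailing zeros


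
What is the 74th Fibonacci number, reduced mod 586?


F(k) mod 586 for k=1..74:
1, 1, 2, 3, 5, 8, 13, 21, 34, 55, 89, 144, 233, 377, 24, 401, 425, 240, 79, 319, 398, 131, 529, 74, 17, 91, 108, 199, 307, 506, 227, 147, 374, 521, 309, 244, 553, 211, 178, 389, 567, 370, 351, 135, 486, 35, 521, 556, 491, 461, 366, 241, 21, 262, 283, 545, 242, 201, 443, 58, 501, 559, 474, 447, 335, 196, 531, 141, 86, 227, 313, 540, 267, 221
F(74) mod 586 = 221


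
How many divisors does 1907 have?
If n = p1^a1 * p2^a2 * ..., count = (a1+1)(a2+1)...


1907 = 1907^1
d(1907) = (1+1) = 2

2 divisors


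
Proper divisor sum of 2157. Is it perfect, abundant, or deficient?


Proper divisors: 1, 3, 719
Sum = 1 + 3 + 719 = 723
723 < 2157 → deficient

s(2157) = 723 (deficient)


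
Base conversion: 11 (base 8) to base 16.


11 (base 8) = 9 (decimal)
9 (decimal) = 9 (base 16)


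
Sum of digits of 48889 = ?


4 + 8 + 8 + 8 + 9 = 37


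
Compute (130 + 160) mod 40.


130 + 160 = 290
290 mod 40 = 10


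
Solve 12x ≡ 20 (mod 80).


GCD(12, 80) = 4 divides 20
Divide: 3x ≡ 5 (mod 20)
x ≡ 15 (mod 20)


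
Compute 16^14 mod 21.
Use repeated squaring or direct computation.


16^1 mod 21 = 16
16^2 mod 21 = 4
16^3 mod 21 = 1
16^4 mod 21 = 16
16^5 mod 21 = 4
16^6 mod 21 = 1
16^7 mod 21 = 16
16^8 mod 21 = 4
16^9 mod 21 = 1
16^10 mod 21 = 16
16^11 mod 21 = 4
16^12 mod 21 = 1
16^13 mod 21 = 16
16^14 mod 21 = 4


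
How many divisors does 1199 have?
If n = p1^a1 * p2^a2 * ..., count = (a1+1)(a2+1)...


1199 = 11^1 × 109^1
d(1199) = (1+1) × (1+1) = 4

4 divisors


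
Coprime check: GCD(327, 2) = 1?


Euclidean algorithm:
327 = 163 * 2 + 1
2 = 2 * 1 + 0
GCD(327, 2) = 1

Yes, coprime (GCD = 1)


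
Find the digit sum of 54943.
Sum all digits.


5 + 4 + 9 + 4 + 3 = 25


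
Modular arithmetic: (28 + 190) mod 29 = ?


28 + 190 = 218
218 mod 29 = 15


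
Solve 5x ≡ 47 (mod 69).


GCD(5, 69) = 1, unique solution
a^(-1) mod 69 = 14
x = 14 * 47 mod 69 = 37

x ≡ 37 (mod 69)


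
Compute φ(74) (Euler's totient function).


74 = 2 × 37
Prime factors: 2, 37
φ(74) = 74 × (1-1/2) × (1-1/37)
= 74 × 1/2 × 36/37 = 36

φ(74) = 36


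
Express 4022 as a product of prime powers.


4022 / 2 = 2011
2011 / 2011 = 1
4022 = 2 × 2011


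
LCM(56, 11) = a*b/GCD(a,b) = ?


GCD(56, 11) = 1
LCM = 56*11/1 = 616/1 = 616

LCM = 616


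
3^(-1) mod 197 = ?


Use the extended Euclidean algorithm on (197, 3); each row r = 197*s + 3*t:
r=197, s=1, t=0
r=3, s=0, t=1
q=65: r=2, s=1, t=-65   [197*(1) + 3*(-65) = 2]
q=1: r=1, s=-1, t=66   [197*(-1) + 3*(66) = 1]
q=2: r=0, s=3, t=-197   [197*(3) + 3*(-197) = 0]
GCD = 1 with t = 66, so 3*(66) ≡ 1 (mod 197)
Inverse = 66 mod 197 = 66
Check: 3 * 66 = 198 ≡ 1 (mod 197)

3^(-1) ≡ 66 (mod 197)


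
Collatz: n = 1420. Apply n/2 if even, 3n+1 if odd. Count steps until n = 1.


1420 → 710 → 355 → 1066 → 533 → 1600 → 800 → 400 → 200 → 100 → 50 → 25 → 76 → 38 → 19 → 58 → 29 → 88 → 44 → 22 → 11 → 34 → 17 → 52 → 26 → 13 → 40 → 20 → 10 → 5 → 16 → 8 → 4 → 2 → 1
Total steps = 34

34 steps


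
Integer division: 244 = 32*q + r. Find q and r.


244 = 32 * 7 + 20
Check: 224 + 20 = 244

q = 7, r = 20


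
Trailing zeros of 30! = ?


floor(30/5) = 6
floor(30/25) = 1
Total = 7

7 trailing zeros


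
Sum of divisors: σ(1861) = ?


Divisors of 1861: 1, 1861
Sum = 1 + 1861 = 1862

σ(1861) = 1862


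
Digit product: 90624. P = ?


9 × 0 × 6 × 2 × 4 = 0


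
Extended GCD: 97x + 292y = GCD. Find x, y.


Tabular extended Euclidean (each row: r = 97*s + 292*t):
r=97, s=1, t=0
r=292, s=0, t=1
q=0: r=97, s=1, t=0   [97*(1) + 292*(0) = 97]
q=3: r=1, s=-3, t=1   [97*(-3) + 292*(1) = 1]
q=97: r=0, s=292, t=-97   [97*(292) + 292*(-97) = 0]
GCD = 1; from the row with r=1: x=-3, y=1
Check: 97*(-3) + 292*(1) = -291 + 292 = 1

GCD = 1, x = -3, y = 1


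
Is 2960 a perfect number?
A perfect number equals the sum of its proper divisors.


Proper divisors of 2960: 1, 2, 4, 5, 8, 10, 16, 20, 37, 40, 74, 80, 148, 185, 296, 370, 592, 740, 1480
Sum = 1 + 2 + 4 + 5 + 8 + 10 + 16 + 20 + 37 + 40 + 74 + 80 + 148 + 185 + 296 + 370 + 592 + 740 + 1480 = 4108

No, 2960 is not perfect (4108 ≠ 2960)


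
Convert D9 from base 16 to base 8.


D9 (base 16) = 217 (decimal)
217 (decimal) = 331 (base 8)


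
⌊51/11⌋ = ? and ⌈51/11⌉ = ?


51/11 = 4.6364
floor = 4
ceil = 5

floor = 4, ceil = 5


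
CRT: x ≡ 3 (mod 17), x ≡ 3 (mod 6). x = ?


M = 17*6 = 102
M1 = M/17 = 6, M2 = M/6 = 17
M1^(-1) mod 17 = 3, M2^(-1) mod 6 = 5
x = 3*6*3 + 3*17*5 = 309
309 mod 102 = 3
Check: 3 mod 17 = 3 ✓, 3 mod 6 = 3 ✓

x ≡ 3 (mod 102)


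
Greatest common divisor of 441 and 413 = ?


441 = 1 * 413 + 28
413 = 14 * 28 + 21
28 = 1 * 21 + 7
21 = 3 * 7 + 0
GCD = 7


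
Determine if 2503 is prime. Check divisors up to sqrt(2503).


Check divisors up to sqrt(2503) = 50.0300
No divisors found.
2503 is prime.

Yes, 2503 is prime


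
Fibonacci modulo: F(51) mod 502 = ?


F(k) mod 502 for k=1..51:
1, 1, 2, 3, 5, 8, 13, 21, 34, 55, 89, 144, 233, 377, 108, 485, 91, 74, 165, 239, 404, 141, 43, 184, 227, 411, 136, 45, 181, 226, 407, 131, 36, 167, 203, 370, 71, 441, 10, 451, 461, 410, 369, 277, 144, 421, 63, 484, 45, 27, 72
F(51) mod 502 = 72


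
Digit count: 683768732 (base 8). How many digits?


683768732 in base 8 = 5060275634
Number of digits = 10

10 digits (base 8)


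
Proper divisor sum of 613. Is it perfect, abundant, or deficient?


Proper divisors: 1
Sum = 1 = 1
1 < 613 → deficient

s(613) = 1 (deficient)


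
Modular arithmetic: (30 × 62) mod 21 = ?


30 × 62 = 1860
1860 mod 21 = 12


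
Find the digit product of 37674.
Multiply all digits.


3 × 7 × 6 × 7 × 4 = 3528


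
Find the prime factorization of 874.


874 / 2 = 437
437 / 19 = 23
23 / 23 = 1
874 = 2 × 19 × 23


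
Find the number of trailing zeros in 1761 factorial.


floor(1761/5) = 352
floor(1761/25) = 70
floor(1761/125) = 14
floor(1761/625) = 2
Total = 438

438 trailing zeros


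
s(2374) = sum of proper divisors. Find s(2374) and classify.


Proper divisors: 1, 2, 1187
Sum = 1 + 2 + 1187 = 1190
1190 < 2374 → deficient

s(2374) = 1190 (deficient)


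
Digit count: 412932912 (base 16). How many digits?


412932912 in base 16 = 189CDB30
Number of digits = 8

8 digits (base 16)


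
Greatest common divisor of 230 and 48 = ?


230 = 4 * 48 + 38
48 = 1 * 38 + 10
38 = 3 * 10 + 8
10 = 1 * 8 + 2
8 = 4 * 2 + 0
GCD = 2


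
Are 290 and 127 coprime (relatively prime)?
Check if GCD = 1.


Euclidean algorithm:
290 = 2 * 127 + 36
127 = 3 * 36 + 19
36 = 1 * 19 + 17
19 = 1 * 17 + 2
17 = 8 * 2 + 1
2 = 2 * 1 + 0
GCD(290, 127) = 1

Yes, coprime (GCD = 1)


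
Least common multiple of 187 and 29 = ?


GCD(187, 29) = 1
LCM = 187*29/1 = 5423/1 = 5423

LCM = 5423


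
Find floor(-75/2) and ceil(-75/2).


-75/2 = -37.5000
floor = -38
ceil = -37

floor = -38, ceil = -37


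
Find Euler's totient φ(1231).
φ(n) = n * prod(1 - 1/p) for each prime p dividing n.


1231 = 1231
Prime factors: 1231
φ(1231) = 1231 × (1-1/1231)
= 1231 × 1230/1231 = 1230

φ(1231) = 1230


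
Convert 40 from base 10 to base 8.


40 (base 10) = 40 (decimal)
40 (decimal) = 50 (base 8)


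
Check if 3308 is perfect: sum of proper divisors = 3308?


Proper divisors of 3308: 1, 2, 4, 827, 1654
Sum = 1 + 2 + 4 + 827 + 1654 = 2488

No, 3308 is not perfect (2488 ≠ 3308)


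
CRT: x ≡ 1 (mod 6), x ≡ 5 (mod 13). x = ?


M = 6*13 = 78
M1 = M/6 = 13, M2 = M/13 = 6
M1^(-1) mod 6 = 1, M2^(-1) mod 13 = 11
x = 1*13*1 + 5*6*11 = 343
343 mod 78 = 31
Check: 31 mod 6 = 1 ✓, 31 mod 13 = 5 ✓

x ≡ 31 (mod 78)


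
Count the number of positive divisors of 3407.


3407 = 3407^1
d(3407) = (1+1) = 2

2 divisors


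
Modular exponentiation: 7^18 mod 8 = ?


7^1 mod 8 = 7
7^2 mod 8 = 1
7^3 mod 8 = 7
7^4 mod 8 = 1
7^5 mod 8 = 7
7^6 mod 8 = 1
7^7 mod 8 = 7
7^8 mod 8 = 1
7^9 mod 8 = 7
7^10 mod 8 = 1
7^11 mod 8 = 7
7^12 mod 8 = 1
7^13 mod 8 = 7
7^14 mod 8 = 1
7^15 mod 8 = 7
7^16 mod 8 = 1
7^17 mod 8 = 7
7^18 mod 8 = 1


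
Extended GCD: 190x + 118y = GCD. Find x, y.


Tabular extended Euclidean (each row: r = 190*s + 118*t):
r=190, s=1, t=0
r=118, s=0, t=1
q=1: r=72, s=1, t=-1   [190*(1) + 118*(-1) = 72]
q=1: r=46, s=-1, t=2   [190*(-1) + 118*(2) = 46]
q=1: r=26, s=2, t=-3   [190*(2) + 118*(-3) = 26]
q=1: r=20, s=-3, t=5   [190*(-3) + 118*(5) = 20]
q=1: r=6, s=5, t=-8   [190*(5) + 118*(-8) = 6]
q=3: r=2, s=-18, t=29   [190*(-18) + 118*(29) = 2]
q=3: r=0, s=59, t=-95   [190*(59) + 118*(-95) = 0]
GCD = 2; from the row with r=2: x=-18, y=29
Check: 190*(-18) + 118*(29) = -3420 + 3422 = 2

GCD = 2, x = -18, y = 29


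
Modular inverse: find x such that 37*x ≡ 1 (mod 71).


Use the extended Euclidean algorithm on (71, 37); each row r = 71*s + 37*t:
r=71, s=1, t=0
r=37, s=0, t=1
q=1: r=34, s=1, t=-1   [71*(1) + 37*(-1) = 34]
q=1: r=3, s=-1, t=2   [71*(-1) + 37*(2) = 3]
q=11: r=1, s=12, t=-23   [71*(12) + 37*(-23) = 1]
q=3: r=0, s=-37, t=71   [71*(-37) + 37*(71) = 0]
GCD = 1 with t = -23, so 37*(-23) ≡ 1 (mod 71)
Inverse = -23 mod 71 = 48
Check: 37 * 48 = 1776 ≡ 1 (mod 71)

37^(-1) ≡ 48 (mod 71)


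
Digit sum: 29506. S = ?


2 + 9 + 5 + 0 + 6 = 22


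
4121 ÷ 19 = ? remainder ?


4121 = 19 * 216 + 17
Check: 4104 + 17 = 4121

q = 216, r = 17


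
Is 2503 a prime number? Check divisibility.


Check divisors up to sqrt(2503) = 50.0300
No divisors found.
2503 is prime.

Yes, 2503 is prime


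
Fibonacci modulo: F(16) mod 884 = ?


F(k) mod 884 for k=1..16:
1, 1, 2, 3, 5, 8, 13, 21, 34, 55, 89, 144, 233, 377, 610, 103
F(16) mod 884 = 103


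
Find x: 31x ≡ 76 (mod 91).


GCD(31, 91) = 1, unique solution
a^(-1) mod 91 = 47
x = 47 * 76 mod 91 = 23

x ≡ 23 (mod 91)


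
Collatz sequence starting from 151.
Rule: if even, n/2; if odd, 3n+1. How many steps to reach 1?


151 → 454 → 227 → 682 → 341 → 1024 → 512 → 256 → 128 → 64 → 32 → 16 → 8 → 4 → 2 → 1
Total steps = 15

15 steps


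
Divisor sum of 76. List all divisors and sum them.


Divisors of 76: 1, 2, 4, 19, 38, 76
Sum = 1 + 2 + 4 + 19 + 38 + 76 = 140

σ(76) = 140


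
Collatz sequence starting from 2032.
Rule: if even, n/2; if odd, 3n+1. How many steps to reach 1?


2032 → 1016 → 508 → 254 → 127 → 382 → 191 → 574 → 287 → 862 → 431 → 1294 → 647 → 1942 → 971 → 2914 → 1457 → 4372 → 2186 → 1093 → 3280 → 1640 → 820 → 410 → 205 → 616 → 308 → 154 → 77 → 232 → 116 → 58 → 29 → 88 → 44 → 22 → 11 → 34 → 17 → 52 → 26 → 13 → 40 → 20 → 10 → 5 → 16 → 8 → 4 → 2 → 1
Total steps = 50

50 steps


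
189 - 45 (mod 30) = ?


189 - 45 = 144
144 mod 30 = 24


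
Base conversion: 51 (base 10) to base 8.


51 (base 10) = 51 (decimal)
51 (decimal) = 63 (base 8)


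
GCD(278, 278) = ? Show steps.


278 = 1 * 278 + 0
GCD = 278


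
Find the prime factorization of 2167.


2167 / 11 = 197
197 / 197 = 1
2167 = 11 × 197


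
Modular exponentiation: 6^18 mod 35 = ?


6^1 mod 35 = 6
6^2 mod 35 = 1
6^3 mod 35 = 6
6^4 mod 35 = 1
6^5 mod 35 = 6
6^6 mod 35 = 1
6^7 mod 35 = 6
6^8 mod 35 = 1
6^9 mod 35 = 6
6^10 mod 35 = 1
6^11 mod 35 = 6
6^12 mod 35 = 1
6^13 mod 35 = 6
6^14 mod 35 = 1
6^15 mod 35 = 6
6^16 mod 35 = 1
6^17 mod 35 = 6
6^18 mod 35 = 1


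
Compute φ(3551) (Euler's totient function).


3551 = 53 × 67
Prime factors: 53, 67
φ(3551) = 3551 × (1-1/53) × (1-1/67)
= 3551 × 52/53 × 66/67 = 3432

φ(3551) = 3432


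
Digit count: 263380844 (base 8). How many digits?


263380844 in base 8 = 1754557554
Number of digits = 10

10 digits (base 8)


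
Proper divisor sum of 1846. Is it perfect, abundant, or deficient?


Proper divisors: 1, 2, 13, 26, 71, 142, 923
Sum = 1 + 2 + 13 + 26 + 71 + 142 + 923 = 1178
1178 < 1846 → deficient

s(1846) = 1178 (deficient)


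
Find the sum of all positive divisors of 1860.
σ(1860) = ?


Divisors of 1860: 1, 2, 3, 4, 5, 6, 10, 12, 15, 20, 30, 31, 60, 62, 93, 124, 155, 186, 310, 372, 465, 620, 930, 1860
Sum = 1 + 2 + 3 + 4 + 5 + 6 + 10 + 12 + 15 + 20 + 30 + 31 + 60 + 62 + 93 + 124 + 155 + 186 + 310 + 372 + 465 + 620 + 930 + 1860 = 5376

σ(1860) = 5376


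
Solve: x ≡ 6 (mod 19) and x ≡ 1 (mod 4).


M = 19*4 = 76
M1 = M/19 = 4, M2 = M/4 = 19
M1^(-1) mod 19 = 5, M2^(-1) mod 4 = 3
x = 6*4*5 + 1*19*3 = 177
177 mod 76 = 25
Check: 25 mod 19 = 6 ✓, 25 mod 4 = 1 ✓

x ≡ 25 (mod 76)


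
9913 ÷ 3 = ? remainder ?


9913 = 3 * 3304 + 1
Check: 9912 + 1 = 9913

q = 3304, r = 1


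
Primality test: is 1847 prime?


Check divisors up to sqrt(1847) = 42.9767
No divisors found.
1847 is prime.

Yes, 1847 is prime


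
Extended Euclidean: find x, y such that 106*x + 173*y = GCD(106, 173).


Tabular extended Euclidean (each row: r = 106*s + 173*t):
r=106, s=1, t=0
r=173, s=0, t=1
q=0: r=106, s=1, t=0   [106*(1) + 173*(0) = 106]
q=1: r=67, s=-1, t=1   [106*(-1) + 173*(1) = 67]
q=1: r=39, s=2, t=-1   [106*(2) + 173*(-1) = 39]
q=1: r=28, s=-3, t=2   [106*(-3) + 173*(2) = 28]
q=1: r=11, s=5, t=-3   [106*(5) + 173*(-3) = 11]
q=2: r=6, s=-13, t=8   [106*(-13) + 173*(8) = 6]
q=1: r=5, s=18, t=-11   [106*(18) + 173*(-11) = 5]
q=1: r=1, s=-31, t=19   [106*(-31) + 173*(19) = 1]
q=5: r=0, s=173, t=-106   [106*(173) + 173*(-106) = 0]
GCD = 1; from the row with r=1: x=-31, y=19
Check: 106*(-31) + 173*(19) = -3286 + 3287 = 1

GCD = 1, x = -31, y = 19


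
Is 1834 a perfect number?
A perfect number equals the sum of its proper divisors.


Proper divisors of 1834: 1, 2, 7, 14, 131, 262, 917
Sum = 1 + 2 + 7 + 14 + 131 + 262 + 917 = 1334

No, 1834 is not perfect (1334 ≠ 1834)


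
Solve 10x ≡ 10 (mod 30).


GCD(10, 30) = 10 divides 10
Divide: 1x ≡ 1 (mod 3)
x ≡ 1 (mod 3)


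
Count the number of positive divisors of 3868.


3868 = 2^2 × 967^1
d(3868) = (2+1) × (1+1) = 6

6 divisors


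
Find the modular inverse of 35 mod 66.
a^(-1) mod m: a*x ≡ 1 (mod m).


Use the extended Euclidean algorithm on (66, 35); each row r = 66*s + 35*t:
r=66, s=1, t=0
r=35, s=0, t=1
q=1: r=31, s=1, t=-1   [66*(1) + 35*(-1) = 31]
q=1: r=4, s=-1, t=2   [66*(-1) + 35*(2) = 4]
q=7: r=3, s=8, t=-15   [66*(8) + 35*(-15) = 3]
q=1: r=1, s=-9, t=17   [66*(-9) + 35*(17) = 1]
q=3: r=0, s=35, t=-66   [66*(35) + 35*(-66) = 0]
GCD = 1 with t = 17, so 35*(17) ≡ 1 (mod 66)
Inverse = 17 mod 66 = 17
Check: 35 * 17 = 595 ≡ 1 (mod 66)

35^(-1) ≡ 17 (mod 66)


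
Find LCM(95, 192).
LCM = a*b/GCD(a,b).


GCD(95, 192) = 1
LCM = 95*192/1 = 18240/1 = 18240

LCM = 18240


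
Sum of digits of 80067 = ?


8 + 0 + 0 + 6 + 7 = 21


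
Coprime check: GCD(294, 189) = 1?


Euclidean algorithm:
294 = 1 * 189 + 105
189 = 1 * 105 + 84
105 = 1 * 84 + 21
84 = 4 * 21 + 0
GCD(294, 189) = 21

No, not coprime (GCD = 21)


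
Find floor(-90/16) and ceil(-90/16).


-90/16 = -5.6250
floor = -6
ceil = -5

floor = -6, ceil = -5


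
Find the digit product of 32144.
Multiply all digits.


3 × 2 × 1 × 4 × 4 = 96


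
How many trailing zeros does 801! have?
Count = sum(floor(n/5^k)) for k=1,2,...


floor(801/5) = 160
floor(801/25) = 32
floor(801/125) = 6
floor(801/625) = 1
Total = 199

199 trailing zeros


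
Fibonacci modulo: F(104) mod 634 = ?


F(k) mod 634 for k=1..104:
1, 1, 2, 3, 5, 8, 13, 21, 34, 55, 89, 144, 233, 377, 610, 353, 329, 48, 377, 425, 168, 593, 127, 86, 213, 299, 512, 177, 55, 232, 287, 519, 172, 57, 229, 286, 515, 167, 48, 215, 263, 478, 107, 585, 58, 9, 67, 76, 143, 219, 362, 581, 309, 256, 565, 187, 118, 305, 423, 94, 517, 611, 494, 471, 331, 168, 499, 33, 532, 565, 463, 394, 223, 617, 206, 189, 395, 584, 345, 295, 6, 301, 307, 608, 281, 255, 536, 157, 59, 216, 275, 491, 132, 623, 121, 110, 231, 341, 572, 279, 217, 496, 79, 575
F(104) mod 634 = 575


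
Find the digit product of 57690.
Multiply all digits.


5 × 7 × 6 × 9 × 0 = 0


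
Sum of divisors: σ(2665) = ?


Divisors of 2665: 1, 5, 13, 41, 65, 205, 533, 2665
Sum = 1 + 5 + 13 + 41 + 65 + 205 + 533 + 2665 = 3528

σ(2665) = 3528


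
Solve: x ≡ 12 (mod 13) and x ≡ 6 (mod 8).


M = 13*8 = 104
M1 = M/13 = 8, M2 = M/8 = 13
M1^(-1) mod 13 = 5, M2^(-1) mod 8 = 5
x = 12*8*5 + 6*13*5 = 870
870 mod 104 = 38
Check: 38 mod 13 = 12 ✓, 38 mod 8 = 6 ✓

x ≡ 38 (mod 104)


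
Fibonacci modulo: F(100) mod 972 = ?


F(k) mod 972 for k=1..100:
1, 1, 2, 3, 5, 8, 13, 21, 34, 55, 89, 144, 233, 377, 610, 15, 625, 640, 293, 933, 254, 215, 469, 684, 181, 865, 74, 939, 41, 8, 49, 57, 106, 163, 269, 432, 701, 161, 862, 51, 913, 964, 905, 897, 830, 755, 613, 396, 37, 433, 470, 903, 401, 332, 733, 93, 826, 919, 773, 720, 521, 269, 790, 87, 877, 964, 869, 861, 758, 647, 433, 108, 541, 649, 218, 867, 113, 8, 121, 129, 250, 379, 629, 36, 665, 701, 394, 123, 517, 640, 185, 825, 38, 863, 901, 792, 721, 541, 290, 831
F(100) mod 972 = 831


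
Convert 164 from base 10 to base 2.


164 (base 10) = 164 (decimal)
164 (decimal) = 10100100 (base 2)


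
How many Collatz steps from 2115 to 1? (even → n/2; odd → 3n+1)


2115 → 6346 → 3173 → 9520 → 4760 → 2380 → 1190 → 595 → 1786 → 893 → 2680 → 1340 → 670 → 335 → 1006 → 503 → 1510 → 755 → 2266 → 1133 → 3400 → 1700 → 850 → 425 → 1276 → 638 → 319 → 958 → 479 → 1438 → 719 → 2158 → 1079 → 3238 → 1619 → 4858 → 2429 → 7288 → 3644 → 1822 → 911 → 2734 → 1367 → 4102 → 2051 → 6154 → 3077 → 9232 → 4616 → 2308 → 1154 → 577 → 1732 → 866 → 433 → 1300 → 650 → 325 → 976 → 488 → 244 → 122 → 61 → 184 → 92 → 46 → 23 → 70 → 35 → 106 → 53 → 160 → 80 → 40 → 20 → 10 → 5 → 16 → 8 → 4 → 2 → 1
Total steps = 81

81 steps


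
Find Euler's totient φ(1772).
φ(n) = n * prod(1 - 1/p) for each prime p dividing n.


1772 = 2^2 × 443
Prime factors: 2, 443
φ(1772) = 1772 × (1-1/2) × (1-1/443)
= 1772 × 1/2 × 442/443 = 884

φ(1772) = 884


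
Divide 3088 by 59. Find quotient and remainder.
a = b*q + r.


3088 = 59 * 52 + 20
Check: 3068 + 20 = 3088

q = 52, r = 20


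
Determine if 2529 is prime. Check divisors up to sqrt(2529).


2529 / 3 = 843 (exact division)
2529 is NOT prime.

No, 2529 is not prime


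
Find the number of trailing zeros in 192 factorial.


floor(192/5) = 38
floor(192/25) = 7
floor(192/125) = 1
Total = 46

46 trailing zeros


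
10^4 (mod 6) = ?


10^1 mod 6 = 4
10^2 mod 6 = 4
10^3 mod 6 = 4
10^4 mod 6 = 4


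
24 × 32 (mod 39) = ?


24 × 32 = 768
768 mod 39 = 27


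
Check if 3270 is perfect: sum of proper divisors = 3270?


Proper divisors of 3270: 1, 2, 3, 5, 6, 10, 15, 30, 109, 218, 327, 545, 654, 1090, 1635
Sum = 1 + 2 + 3 + 5 + 6 + 10 + 15 + 30 + 109 + 218 + 327 + 545 + 654 + 1090 + 1635 = 4650

No, 3270 is not perfect (4650 ≠ 3270)


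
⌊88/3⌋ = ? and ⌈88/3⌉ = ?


88/3 = 29.3333
floor = 29
ceil = 30

floor = 29, ceil = 30


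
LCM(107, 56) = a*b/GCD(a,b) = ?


GCD(107, 56) = 1
LCM = 107*56/1 = 5992/1 = 5992

LCM = 5992


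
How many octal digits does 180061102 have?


180061102 in base 8 = 1256701656
Number of digits = 10

10 digits (base 8)


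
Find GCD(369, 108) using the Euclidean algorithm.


369 = 3 * 108 + 45
108 = 2 * 45 + 18
45 = 2 * 18 + 9
18 = 2 * 9 + 0
GCD = 9


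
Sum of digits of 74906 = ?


7 + 4 + 9 + 0 + 6 = 26


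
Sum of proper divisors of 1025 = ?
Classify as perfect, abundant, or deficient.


Proper divisors: 1, 5, 25, 41, 205
Sum = 1 + 5 + 25 + 41 + 205 = 277
277 < 1025 → deficient

s(1025) = 277 (deficient)


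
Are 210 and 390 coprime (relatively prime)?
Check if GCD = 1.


Euclidean algorithm:
390 = 1 * 210 + 180
210 = 1 * 180 + 30
180 = 6 * 30 + 0
GCD(210, 390) = 30

No, not coprime (GCD = 30)


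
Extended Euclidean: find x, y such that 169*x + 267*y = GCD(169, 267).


Tabular extended Euclidean (each row: r = 169*s + 267*t):
r=169, s=1, t=0
r=267, s=0, t=1
q=0: r=169, s=1, t=0   [169*(1) + 267*(0) = 169]
q=1: r=98, s=-1, t=1   [169*(-1) + 267*(1) = 98]
q=1: r=71, s=2, t=-1   [169*(2) + 267*(-1) = 71]
q=1: r=27, s=-3, t=2   [169*(-3) + 267*(2) = 27]
q=2: r=17, s=8, t=-5   [169*(8) + 267*(-5) = 17]
q=1: r=10, s=-11, t=7   [169*(-11) + 267*(7) = 10]
q=1: r=7, s=19, t=-12   [169*(19) + 267*(-12) = 7]
q=1: r=3, s=-30, t=19   [169*(-30) + 267*(19) = 3]
q=2: r=1, s=79, t=-50   [169*(79) + 267*(-50) = 1]
q=3: r=0, s=-267, t=169   [169*(-267) + 267*(169) = 0]
GCD = 1; from the row with r=1: x=79, y=-50
Check: 169*(79) + 267*(-50) = 13351 - 13350 = 1

GCD = 1, x = 79, y = -50


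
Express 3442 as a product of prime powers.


3442 / 2 = 1721
1721 / 1721 = 1
3442 = 2 × 1721


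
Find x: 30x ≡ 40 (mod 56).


GCD(30, 56) = 2 divides 40
Divide: 15x ≡ 20 (mod 28)
x ≡ 20 (mod 28)


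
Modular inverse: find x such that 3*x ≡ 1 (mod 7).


Use the extended Euclidean algorithm on (7, 3); each row r = 7*s + 3*t:
r=7, s=1, t=0
r=3, s=0, t=1
q=2: r=1, s=1, t=-2   [7*(1) + 3*(-2) = 1]
q=3: r=0, s=-3, t=7   [7*(-3) + 3*(7) = 0]
GCD = 1 with t = -2, so 3*(-2) ≡ 1 (mod 7)
Inverse = -2 mod 7 = 5
Check: 3 * 5 = 15 ≡ 1 (mod 7)

3^(-1) ≡ 5 (mod 7)


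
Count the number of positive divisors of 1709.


1709 = 1709^1
d(1709) = (1+1) = 2

2 divisors


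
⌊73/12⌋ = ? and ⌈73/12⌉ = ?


73/12 = 6.0833
floor = 6
ceil = 7

floor = 6, ceil = 7


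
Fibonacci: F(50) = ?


Sequence: 1, 1, 2, 3, 5, 8, 13, 21, 34, 55, 89, 144, 233, 377, 610, 987, 1597, 2584, 4181, 6765, 10946, 17711, 28657, 46368, 75025, 121393, 196418, 317811, 514229, 832040, 1346269, 2178309, 3524578, 5702887, 9227465, 14930352, 24157817, 39088169, 63245986, 102334155, 165580141, 267914296, 433494437, 701408733, 1134903170, 1836311903, 2971215073, 4807526976, 7778742049, 12586269025
F(50) = 12586269025


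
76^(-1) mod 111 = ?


Use the extended Euclidean algorithm on (111, 76); each row r = 111*s + 76*t:
r=111, s=1, t=0
r=76, s=0, t=1
q=1: r=35, s=1, t=-1   [111*(1) + 76*(-1) = 35]
q=2: r=6, s=-2, t=3   [111*(-2) + 76*(3) = 6]
q=5: r=5, s=11, t=-16   [111*(11) + 76*(-16) = 5]
q=1: r=1, s=-13, t=19   [111*(-13) + 76*(19) = 1]
q=5: r=0, s=76, t=-111   [111*(76) + 76*(-111) = 0]
GCD = 1 with t = 19, so 76*(19) ≡ 1 (mod 111)
Inverse = 19 mod 111 = 19
Check: 76 * 19 = 1444 ≡ 1 (mod 111)

76^(-1) ≡ 19 (mod 111)


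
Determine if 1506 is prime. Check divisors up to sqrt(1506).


1506 / 2 = 753 (exact division)
1506 is NOT prime.

No, 1506 is not prime


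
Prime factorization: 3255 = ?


3255 / 3 = 1085
1085 / 5 = 217
217 / 7 = 31
31 / 31 = 1
3255 = 3 × 5 × 7 × 31


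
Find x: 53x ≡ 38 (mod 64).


GCD(53, 64) = 1, unique solution
a^(-1) mod 64 = 29
x = 29 * 38 mod 64 = 14

x ≡ 14 (mod 64)


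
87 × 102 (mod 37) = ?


87 × 102 = 8874
8874 mod 37 = 31


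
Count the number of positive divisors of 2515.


2515 = 5^1 × 503^1
d(2515) = (1+1) × (1+1) = 4

4 divisors


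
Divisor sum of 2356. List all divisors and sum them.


Divisors of 2356: 1, 2, 4, 19, 31, 38, 62, 76, 124, 589, 1178, 2356
Sum = 1 + 2 + 4 + 19 + 31 + 38 + 62 + 76 + 124 + 589 + 1178 + 2356 = 4480

σ(2356) = 4480


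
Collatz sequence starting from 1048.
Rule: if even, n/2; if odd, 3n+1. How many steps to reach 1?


1048 → 524 → 262 → 131 → 394 → 197 → 592 → 296 → 148 → 74 → 37 → 112 → 56 → 28 → 14 → 7 → 22 → 11 → 34 → 17 → 52 → 26 → 13 → 40 → 20 → 10 → 5 → 16 → 8 → 4 → 2 → 1
Total steps = 31

31 steps


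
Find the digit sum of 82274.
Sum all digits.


8 + 2 + 2 + 7 + 4 = 23


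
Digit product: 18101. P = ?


1 × 8 × 1 × 0 × 1 = 0


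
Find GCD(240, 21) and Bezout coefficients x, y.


Tabular extended Euclidean (each row: r = 240*s + 21*t):
r=240, s=1, t=0
r=21, s=0, t=1
q=11: r=9, s=1, t=-11   [240*(1) + 21*(-11) = 9]
q=2: r=3, s=-2, t=23   [240*(-2) + 21*(23) = 3]
q=3: r=0, s=7, t=-80   [240*(7) + 21*(-80) = 0]
GCD = 3; from the row with r=3: x=-2, y=23
Check: 240*(-2) + 21*(23) = -480 + 483 = 3

GCD = 3, x = -2, y = 23


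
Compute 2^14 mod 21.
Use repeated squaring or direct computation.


2^1 mod 21 = 2
2^2 mod 21 = 4
2^3 mod 21 = 8
2^4 mod 21 = 16
2^5 mod 21 = 11
2^6 mod 21 = 1
2^7 mod 21 = 2
2^8 mod 21 = 4
2^9 mod 21 = 8
2^10 mod 21 = 16
2^11 mod 21 = 11
2^12 mod 21 = 1
2^13 mod 21 = 2
2^14 mod 21 = 4


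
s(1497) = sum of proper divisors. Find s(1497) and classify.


Proper divisors: 1, 3, 499
Sum = 1 + 3 + 499 = 503
503 < 1497 → deficient

s(1497) = 503 (deficient)


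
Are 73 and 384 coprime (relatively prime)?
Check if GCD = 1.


Euclidean algorithm:
384 = 5 * 73 + 19
73 = 3 * 19 + 16
19 = 1 * 16 + 3
16 = 5 * 3 + 1
3 = 3 * 1 + 0
GCD(73, 384) = 1

Yes, coprime (GCD = 1)


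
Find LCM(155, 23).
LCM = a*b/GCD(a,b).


GCD(155, 23) = 1
LCM = 155*23/1 = 3565/1 = 3565

LCM = 3565


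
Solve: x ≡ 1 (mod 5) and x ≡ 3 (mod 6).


M = 5*6 = 30
M1 = M/5 = 6, M2 = M/6 = 5
M1^(-1) mod 5 = 1, M2^(-1) mod 6 = 5
x = 1*6*1 + 3*5*5 = 81
81 mod 30 = 21
Check: 21 mod 5 = 1 ✓, 21 mod 6 = 3 ✓

x ≡ 21 (mod 30)


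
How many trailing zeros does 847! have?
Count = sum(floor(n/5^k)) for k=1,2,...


floor(847/5) = 169
floor(847/25) = 33
floor(847/125) = 6
floor(847/625) = 1
Total = 209

209 trailing zeros


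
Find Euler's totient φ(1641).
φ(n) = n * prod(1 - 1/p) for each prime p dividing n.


1641 = 3 × 547
Prime factors: 3, 547
φ(1641) = 1641 × (1-1/3) × (1-1/547)
= 1641 × 2/3 × 546/547 = 1092

φ(1641) = 1092


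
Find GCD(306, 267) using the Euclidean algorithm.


306 = 1 * 267 + 39
267 = 6 * 39 + 33
39 = 1 * 33 + 6
33 = 5 * 6 + 3
6 = 2 * 3 + 0
GCD = 3


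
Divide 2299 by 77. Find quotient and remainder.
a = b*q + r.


2299 = 77 * 29 + 66
Check: 2233 + 66 = 2299

q = 29, r = 66


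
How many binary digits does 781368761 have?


781368761 in base 2 = 101110100100101011110110111001
Number of digits = 30

30 digits (base 2)


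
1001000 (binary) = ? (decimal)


1001000 (base 2) = 72 (decimal)
72 (decimal) = 72 (base 10)


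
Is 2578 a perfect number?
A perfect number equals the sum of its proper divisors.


Proper divisors of 2578: 1, 2, 1289
Sum = 1 + 2 + 1289 = 1292

No, 2578 is not perfect (1292 ≠ 2578)


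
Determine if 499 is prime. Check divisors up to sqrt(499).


Check divisors up to sqrt(499) = 22.3383
No divisors found.
499 is prime.

Yes, 499 is prime


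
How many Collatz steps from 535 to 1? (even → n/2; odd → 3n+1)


535 → 1606 → 803 → 2410 → 1205 → 3616 → 1808 → 904 → 452 → 226 → 113 → 340 → 170 → 85 → 256 → 128 → 64 → 32 → 16 → 8 → 4 → 2 → 1
Total steps = 22

22 steps


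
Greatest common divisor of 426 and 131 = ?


426 = 3 * 131 + 33
131 = 3 * 33 + 32
33 = 1 * 32 + 1
32 = 32 * 1 + 0
GCD = 1


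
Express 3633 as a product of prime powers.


3633 / 3 = 1211
1211 / 7 = 173
173 / 173 = 1
3633 = 3 × 7 × 173


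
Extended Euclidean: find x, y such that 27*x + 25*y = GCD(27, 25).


Tabular extended Euclidean (each row: r = 27*s + 25*t):
r=27, s=1, t=0
r=25, s=0, t=1
q=1: r=2, s=1, t=-1   [27*(1) + 25*(-1) = 2]
q=12: r=1, s=-12, t=13   [27*(-12) + 25*(13) = 1]
q=2: r=0, s=25, t=-27   [27*(25) + 25*(-27) = 0]
GCD = 1; from the row with r=1: x=-12, y=13
Check: 27*(-12) + 25*(13) = -324 + 325 = 1

GCD = 1, x = -12, y = 13


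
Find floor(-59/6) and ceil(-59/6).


-59/6 = -9.8333
floor = -10
ceil = -9

floor = -10, ceil = -9


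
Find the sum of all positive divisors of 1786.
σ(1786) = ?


Divisors of 1786: 1, 2, 19, 38, 47, 94, 893, 1786
Sum = 1 + 2 + 19 + 38 + 47 + 94 + 893 + 1786 = 2880

σ(1786) = 2880


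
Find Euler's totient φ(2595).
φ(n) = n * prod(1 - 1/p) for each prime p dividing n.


2595 = 3 × 5 × 173
Prime factors: 3, 5, 173
φ(2595) = 2595 × (1-1/3) × (1-1/5) × (1-1/173)
= 2595 × 2/3 × 4/5 × 172/173 = 1376

φ(2595) = 1376


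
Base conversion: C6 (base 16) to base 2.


C6 (base 16) = 198 (decimal)
198 (decimal) = 11000110 (base 2)


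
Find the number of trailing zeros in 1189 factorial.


floor(1189/5) = 237
floor(1189/25) = 47
floor(1189/125) = 9
floor(1189/625) = 1
Total = 294

294 trailing zeros


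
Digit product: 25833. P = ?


2 × 5 × 8 × 3 × 3 = 720


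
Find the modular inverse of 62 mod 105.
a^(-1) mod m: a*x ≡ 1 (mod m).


Use the extended Euclidean algorithm on (105, 62); each row r = 105*s + 62*t:
r=105, s=1, t=0
r=62, s=0, t=1
q=1: r=43, s=1, t=-1   [105*(1) + 62*(-1) = 43]
q=1: r=19, s=-1, t=2   [105*(-1) + 62*(2) = 19]
q=2: r=5, s=3, t=-5   [105*(3) + 62*(-5) = 5]
q=3: r=4, s=-10, t=17   [105*(-10) + 62*(17) = 4]
q=1: r=1, s=13, t=-22   [105*(13) + 62*(-22) = 1]
q=4: r=0, s=-62, t=105   [105*(-62) + 62*(105) = 0]
GCD = 1 with t = -22, so 62*(-22) ≡ 1 (mod 105)
Inverse = -22 mod 105 = 83
Check: 62 * 83 = 5146 ≡ 1 (mod 105)

62^(-1) ≡ 83 (mod 105)


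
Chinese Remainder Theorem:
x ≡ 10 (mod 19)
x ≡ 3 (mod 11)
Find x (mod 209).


M = 19*11 = 209
M1 = M/19 = 11, M2 = M/11 = 19
M1^(-1) mod 19 = 7, M2^(-1) mod 11 = 7
x = 10*11*7 + 3*19*7 = 1169
1169 mod 209 = 124
Check: 124 mod 19 = 10 ✓, 124 mod 11 = 3 ✓

x ≡ 124 (mod 209)


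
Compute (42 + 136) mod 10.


42 + 136 = 178
178 mod 10 = 8


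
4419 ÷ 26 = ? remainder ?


4419 = 26 * 169 + 25
Check: 4394 + 25 = 4419

q = 169, r = 25


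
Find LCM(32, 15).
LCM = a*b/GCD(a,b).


GCD(32, 15) = 1
LCM = 32*15/1 = 480/1 = 480

LCM = 480


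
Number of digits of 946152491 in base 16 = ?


946152491 in base 16 = 3865242B
Number of digits = 8

8 digits (base 16)


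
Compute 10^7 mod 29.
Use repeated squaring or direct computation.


10^1 mod 29 = 10
10^2 mod 29 = 13
10^3 mod 29 = 14
10^4 mod 29 = 24
10^5 mod 29 = 8
10^6 mod 29 = 22
10^7 mod 29 = 17


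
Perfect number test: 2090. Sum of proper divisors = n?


Proper divisors of 2090: 1, 2, 5, 10, 11, 19, 22, 38, 55, 95, 110, 190, 209, 418, 1045
Sum = 1 + 2 + 5 + 10 + 11 + 19 + 22 + 38 + 55 + 95 + 110 + 190 + 209 + 418 + 1045 = 2230

No, 2090 is not perfect (2230 ≠ 2090)


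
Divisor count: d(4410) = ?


4410 = 2^1 × 3^2 × 5^1 × 7^2
d(4410) = (1+1) × (2+1) × (1+1) × (2+1) = 36

36 divisors


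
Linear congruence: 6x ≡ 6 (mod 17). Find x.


GCD(6, 17) = 1, unique solution
a^(-1) mod 17 = 3
x = 3 * 6 mod 17 = 1

x ≡ 1 (mod 17)


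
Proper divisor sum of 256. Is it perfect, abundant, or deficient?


Proper divisors: 1, 2, 4, 8, 16, 32, 64, 128
Sum = 1 + 2 + 4 + 8 + 16 + 32 + 64 + 128 = 255
255 < 256 → deficient

s(256) = 255 (deficient)


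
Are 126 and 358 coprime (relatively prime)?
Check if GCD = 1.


Euclidean algorithm:
358 = 2 * 126 + 106
126 = 1 * 106 + 20
106 = 5 * 20 + 6
20 = 3 * 6 + 2
6 = 3 * 2 + 0
GCD(126, 358) = 2

No, not coprime (GCD = 2)


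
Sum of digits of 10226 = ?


1 + 0 + 2 + 2 + 6 = 11


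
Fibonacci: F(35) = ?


Sequence: 1, 1, 2, 3, 5, 8, 13, 21, 34, 55, 89, 144, 233, 377, 610, 987, 1597, 2584, 4181, 6765, 10946, 17711, 28657, 46368, 75025, 121393, 196418, 317811, 514229, 832040, 1346269, 2178309, 3524578, 5702887, 9227465
F(35) = 9227465


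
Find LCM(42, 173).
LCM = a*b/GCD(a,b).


GCD(42, 173) = 1
LCM = 42*173/1 = 7266/1 = 7266

LCM = 7266


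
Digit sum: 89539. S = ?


8 + 9 + 5 + 3 + 9 = 34


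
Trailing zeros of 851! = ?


floor(851/5) = 170
floor(851/25) = 34
floor(851/125) = 6
floor(851/625) = 1
Total = 211

211 trailing zeros


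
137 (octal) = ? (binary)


137 (base 8) = 95 (decimal)
95 (decimal) = 1011111 (base 2)


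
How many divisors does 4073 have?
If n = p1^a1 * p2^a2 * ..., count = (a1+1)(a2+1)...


4073 = 4073^1
d(4073) = (1+1) = 2

2 divisors


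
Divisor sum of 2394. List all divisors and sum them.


Divisors of 2394: 1, 2, 3, 6, 7, 9, 14, 18, 19, 21, 38, 42, 57, 63, 114, 126, 133, 171, 266, 342, 399, 798, 1197, 2394
Sum = 1 + 2 + 3 + 6 + 7 + 9 + 14 + 18 + 19 + 21 + 38 + 42 + 57 + 63 + 114 + 126 + 133 + 171 + 266 + 342 + 399 + 798 + 1197 + 2394 = 6240

σ(2394) = 6240


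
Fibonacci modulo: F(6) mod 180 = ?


F(k) mod 180 for k=1..6:
1, 1, 2, 3, 5, 8
F(6) mod 180 = 8


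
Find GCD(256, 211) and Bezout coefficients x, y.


Tabular extended Euclidean (each row: r = 256*s + 211*t):
r=256, s=1, t=0
r=211, s=0, t=1
q=1: r=45, s=1, t=-1   [256*(1) + 211*(-1) = 45]
q=4: r=31, s=-4, t=5   [256*(-4) + 211*(5) = 31]
q=1: r=14, s=5, t=-6   [256*(5) + 211*(-6) = 14]
q=2: r=3, s=-14, t=17   [256*(-14) + 211*(17) = 3]
q=4: r=2, s=61, t=-74   [256*(61) + 211*(-74) = 2]
q=1: r=1, s=-75, t=91   [256*(-75) + 211*(91) = 1]
q=2: r=0, s=211, t=-256   [256*(211) + 211*(-256) = 0]
GCD = 1; from the row with r=1: x=-75, y=91
Check: 256*(-75) + 211*(91) = -19200 + 19201 = 1

GCD = 1, x = -75, y = 91


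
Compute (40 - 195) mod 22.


40 - 195 = -155
-155 mod 22 = 21


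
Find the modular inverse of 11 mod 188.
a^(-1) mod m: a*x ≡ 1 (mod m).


Use the extended Euclidean algorithm on (188, 11); each row r = 188*s + 11*t:
r=188, s=1, t=0
r=11, s=0, t=1
q=17: r=1, s=1, t=-17   [188*(1) + 11*(-17) = 1]
q=11: r=0, s=-11, t=188   [188*(-11) + 11*(188) = 0]
GCD = 1 with t = -17, so 11*(-17) ≡ 1 (mod 188)
Inverse = -17 mod 188 = 171
Check: 11 * 171 = 1881 ≡ 1 (mod 188)

11^(-1) ≡ 171 (mod 188)


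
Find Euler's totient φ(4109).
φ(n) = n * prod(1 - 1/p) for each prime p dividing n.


4109 = 7 × 587
Prime factors: 7, 587
φ(4109) = 4109 × (1-1/7) × (1-1/587)
= 4109 × 6/7 × 586/587 = 3516

φ(4109) = 3516


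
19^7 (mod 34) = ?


19^1 mod 34 = 19
19^2 mod 34 = 21
19^3 mod 34 = 25
19^4 mod 34 = 33
19^5 mod 34 = 15
19^6 mod 34 = 13
19^7 mod 34 = 9


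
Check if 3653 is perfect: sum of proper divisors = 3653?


Proper divisors of 3653: 1, 13, 281
Sum = 1 + 13 + 281 = 295

No, 3653 is not perfect (295 ≠ 3653)


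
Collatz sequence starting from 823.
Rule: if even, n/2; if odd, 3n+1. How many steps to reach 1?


823 → 2470 → 1235 → 3706 → 1853 → 5560 → 2780 → 1390 → 695 → 2086 → 1043 → 3130 → 1565 → 4696 → 2348 → 1174 → 587 → 1762 → 881 → 2644 → 1322 → 661 → 1984 → 992 → 496 → 248 → 124 → 62 → 31 → 94 → 47 → 142 → 71 → 214 → 107 → 322 → 161 → 484 → 242 → 121 → 364 → 182 → 91 → 274 → 137 → 412 → 206 → 103 → 310 → 155 → 466 → 233 → 700 → 350 → 175 → 526 → 263 → 790 → 395 → 1186 → 593 → 1780 → 890 → 445 → 1336 → 668 → 334 → 167 → 502 → 251 → 754 → 377 → 1132 → 566 → 283 → 850 → 425 → 1276 → 638 → 319 → 958 → 479 → 1438 → 719 → 2158 → 1079 → 3238 → 1619 → 4858 → 2429 → 7288 → 3644 → 1822 → 911 → 2734 → 1367 → 4102 → 2051 → 6154 → 3077 → 9232 → 4616 → 2308 → 1154 → 577 → 1732 → 866 → 433 → 1300 → 650 → 325 → 976 → 488 → 244 → 122 → 61 → 184 → 92 → 46 → 23 → 70 → 35 → 106 → 53 → 160 → 80 → 40 → 20 → 10 → 5 → 16 → 8 → 4 → 2 → 1
Total steps = 134

134 steps


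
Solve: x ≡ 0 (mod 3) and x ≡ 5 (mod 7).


M = 3*7 = 21
M1 = M/3 = 7, M2 = M/7 = 3
M1^(-1) mod 3 = 1, M2^(-1) mod 7 = 5
x = 0*7*1 + 5*3*5 = 75
75 mod 21 = 12
Check: 12 mod 3 = 0 ✓, 12 mod 7 = 5 ✓

x ≡ 12 (mod 21)


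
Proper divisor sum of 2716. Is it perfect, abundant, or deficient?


Proper divisors: 1, 2, 4, 7, 14, 28, 97, 194, 388, 679, 1358
Sum = 1 + 2 + 4 + 7 + 14 + 28 + 97 + 194 + 388 + 679 + 1358 = 2772
2772 > 2716 → abundant

s(2716) = 2772 (abundant)


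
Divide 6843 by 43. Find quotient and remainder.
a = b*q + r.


6843 = 43 * 159 + 6
Check: 6837 + 6 = 6843

q = 159, r = 6


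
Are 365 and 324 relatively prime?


Euclidean algorithm:
365 = 1 * 324 + 41
324 = 7 * 41 + 37
41 = 1 * 37 + 4
37 = 9 * 4 + 1
4 = 4 * 1 + 0
GCD(365, 324) = 1

Yes, coprime (GCD = 1)


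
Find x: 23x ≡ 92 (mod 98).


GCD(23, 98) = 1, unique solution
a^(-1) mod 98 = 81
x = 81 * 92 mod 98 = 4

x ≡ 4 (mod 98)


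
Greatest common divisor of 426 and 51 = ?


426 = 8 * 51 + 18
51 = 2 * 18 + 15
18 = 1 * 15 + 3
15 = 5 * 3 + 0
GCD = 3


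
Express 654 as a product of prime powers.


654 / 2 = 327
327 / 3 = 109
109 / 109 = 1
654 = 2 × 3 × 109


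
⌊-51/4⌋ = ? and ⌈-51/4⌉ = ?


-51/4 = -12.7500
floor = -13
ceil = -12

floor = -13, ceil = -12


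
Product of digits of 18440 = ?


1 × 8 × 4 × 4 × 0 = 0


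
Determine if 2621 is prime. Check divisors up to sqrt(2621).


Check divisors up to sqrt(2621) = 51.1957
No divisors found.
2621 is prime.

Yes, 2621 is prime
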